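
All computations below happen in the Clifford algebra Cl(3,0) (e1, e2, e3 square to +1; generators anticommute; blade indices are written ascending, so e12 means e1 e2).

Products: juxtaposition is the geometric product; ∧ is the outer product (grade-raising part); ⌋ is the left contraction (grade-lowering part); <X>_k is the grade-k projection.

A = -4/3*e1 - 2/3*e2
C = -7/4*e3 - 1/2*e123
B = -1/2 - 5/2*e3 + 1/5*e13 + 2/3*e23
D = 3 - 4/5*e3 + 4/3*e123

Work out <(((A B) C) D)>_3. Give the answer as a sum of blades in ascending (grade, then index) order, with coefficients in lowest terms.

step 1: 2/3*e1 + 1/3*e2 - 32/45*e3 + 10/3*e13 + 5/3*e23 - 34/45*e123
step 2: 13/15 - 5*e1 - 55/12*e2 + 151/90*e12 - e13 - 11/12*e23
step 3: 13/5 - 584/45*e1 - 287/20*e2 - 1978/675*e3 + 151/30*e12 + 64/9*e13 - 23/4*e23 - 14/75*e123
step 4: -14/75*e123
Answer: -14/75*e123


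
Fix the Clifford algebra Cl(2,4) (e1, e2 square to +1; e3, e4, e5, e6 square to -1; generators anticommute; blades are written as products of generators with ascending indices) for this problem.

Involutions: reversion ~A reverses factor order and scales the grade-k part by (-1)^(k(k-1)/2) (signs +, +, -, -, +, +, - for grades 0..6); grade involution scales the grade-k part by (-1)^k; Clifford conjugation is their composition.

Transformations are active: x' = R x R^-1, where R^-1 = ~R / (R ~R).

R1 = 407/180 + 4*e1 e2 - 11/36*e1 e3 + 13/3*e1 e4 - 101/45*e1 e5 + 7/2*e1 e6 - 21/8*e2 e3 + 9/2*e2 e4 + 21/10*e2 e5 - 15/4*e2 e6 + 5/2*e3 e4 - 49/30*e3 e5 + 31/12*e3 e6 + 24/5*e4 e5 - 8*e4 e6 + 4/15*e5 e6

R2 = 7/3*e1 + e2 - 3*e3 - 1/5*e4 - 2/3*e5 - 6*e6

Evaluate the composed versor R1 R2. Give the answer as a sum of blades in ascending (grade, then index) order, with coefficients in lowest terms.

Distribute over the terms of R2 (each basis-blade product reordered to ascending indices, repeated generators contracted through their squares):
R1 (7/3*e1) = 2849/540*e1 - 28/3*e2 + 77/108*e3 - 91/9*e4 + 707/135*e5 - 49/6*e6 - 49/8*e1 e2 e3 + 21/2*e1 e2 e4 + 49/10*e1 e2 e5 - 35/4*e1 e2 e6 + 35/6*e1 e3 e4 - 343/90*e1 e3 e5 + 217/36*e1 e3 e6 + 56/5*e1 e4 e5 - 56/3*e1 e4 e6 + 28/45*e1 e5 e6
R1 (e2) = 4*e1 + 407/180*e2 + 21/8*e3 - 9/2*e4 - 21/10*e5 + 15/4*e6 + 11/36*e1 e2 e3 - 13/3*e1 e2 e4 + 101/45*e1 e2 e5 - 7/2*e1 e2 e6 + 5/2*e2 e3 e4 - 49/30*e2 e3 e5 + 31/12*e2 e3 e6 + 24/5*e2 e4 e5 - 8*e2 e4 e6 + 4/15*e2 e5 e6
R1 (-3*e3) = -11/12*e1 - 63/8*e2 - 407/60*e3 - 15/2*e4 + 49/10*e5 - 31/4*e6 - 12*e1 e2 e3 + 13*e1 e3 e4 - 101/15*e1 e3 e5 + 21/2*e1 e3 e6 + 27/2*e2 e3 e4 + 63/10*e2 e3 e5 - 45/4*e2 e3 e6 - 72/5*e3 e4 e5 + 24*e3 e4 e6 - 4/5*e3 e5 e6
R1 (-1/5*e4) = 13/15*e1 + 9/10*e2 + 1/2*e3 - 407/900*e4 - 24/25*e5 + 8/5*e6 - 4/5*e1 e2 e4 + 11/180*e1 e3 e4 - 101/225*e1 e4 e5 + 7/10*e1 e4 e6 + 21/40*e2 e3 e4 + 21/50*e2 e4 e5 - 3/4*e2 e4 e6 - 49/150*e3 e4 e5 + 31/60*e3 e4 e6 - 4/75*e4 e5 e6
R1 (-2/3*e5) = -202/135*e1 + 7/5*e2 - 49/45*e3 + 16/5*e4 - 407/270*e5 - 8/45*e6 - 8/3*e1 e2 e5 + 11/54*e1 e3 e5 - 26/9*e1 e4 e5 + 7/3*e1 e5 e6 + 7/4*e2 e3 e5 - 3*e2 e4 e5 - 5/2*e2 e5 e6 - 5/3*e3 e4 e5 + 31/18*e3 e5 e6 - 16/3*e4 e5 e6
R1 (-6*e6) = 21*e1 - 45/2*e2 + 31/2*e3 - 48*e4 + 8/5*e5 - 407/30*e6 - 24*e1 e2 e6 + 11/6*e1 e3 e6 - 26*e1 e4 e6 + 202/15*e1 e5 e6 + 63/4*e2 e3 e6 - 27*e2 e4 e6 - 63/5*e2 e5 e6 - 15*e3 e4 e6 + 49/5*e3 e5 e6 - 144/5*e4 e5 e6
Summing the partial products and collecting blades:
Answer: 7757/270*e1 - 12653/360*e2 + 12383/1080*e3 - 20209/300*e4 + 9679/1350*e5 - 1094/45*e6 - 1283/72*e1 e2 e3 + 161/30*e1 e2 e4 + 403/90*e1 e2 e5 - 145/4*e1 e2 e6 + 3401/180*e1 e3 e4 - 1396/135*e1 e3 e5 + 661/36*e1 e3 e6 + 1769/225*e1 e4 e5 - 1319/30*e1 e4 e6 + 739/45*e1 e5 e6 + 661/40*e2 e3 e4 + 77/12*e2 e3 e5 + 85/12*e2 e3 e6 + 111/50*e2 e4 e5 - 143/4*e2 e4 e6 - 89/6*e2 e5 e6 - 2459/150*e3 e4 e5 + 571/60*e3 e4 e6 + 193/18*e3 e5 e6 - 2564/75*e4 e5 e6


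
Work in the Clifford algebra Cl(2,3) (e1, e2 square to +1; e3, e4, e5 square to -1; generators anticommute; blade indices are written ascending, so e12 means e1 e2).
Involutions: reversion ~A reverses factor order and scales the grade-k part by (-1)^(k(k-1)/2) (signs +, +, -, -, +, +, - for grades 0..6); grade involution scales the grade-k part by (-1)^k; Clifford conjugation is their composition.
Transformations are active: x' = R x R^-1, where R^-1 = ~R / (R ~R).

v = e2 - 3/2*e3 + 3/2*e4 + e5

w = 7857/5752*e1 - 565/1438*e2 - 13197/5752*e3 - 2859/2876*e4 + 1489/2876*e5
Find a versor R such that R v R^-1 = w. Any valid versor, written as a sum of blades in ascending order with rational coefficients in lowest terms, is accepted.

Here q(v) = q(w) = -9/2; the classical choice R = v + w = 7857/5752*e1 + 873/1438*e2 - 21825/5752*e3 + 1455/2876*e4 + 4365/2876*e5 then realises v -> w under the sandwich.
Answer: 7857/5752*e1 + 873/1438*e2 - 21825/5752*e3 + 1455/2876*e4 + 4365/2876*e5


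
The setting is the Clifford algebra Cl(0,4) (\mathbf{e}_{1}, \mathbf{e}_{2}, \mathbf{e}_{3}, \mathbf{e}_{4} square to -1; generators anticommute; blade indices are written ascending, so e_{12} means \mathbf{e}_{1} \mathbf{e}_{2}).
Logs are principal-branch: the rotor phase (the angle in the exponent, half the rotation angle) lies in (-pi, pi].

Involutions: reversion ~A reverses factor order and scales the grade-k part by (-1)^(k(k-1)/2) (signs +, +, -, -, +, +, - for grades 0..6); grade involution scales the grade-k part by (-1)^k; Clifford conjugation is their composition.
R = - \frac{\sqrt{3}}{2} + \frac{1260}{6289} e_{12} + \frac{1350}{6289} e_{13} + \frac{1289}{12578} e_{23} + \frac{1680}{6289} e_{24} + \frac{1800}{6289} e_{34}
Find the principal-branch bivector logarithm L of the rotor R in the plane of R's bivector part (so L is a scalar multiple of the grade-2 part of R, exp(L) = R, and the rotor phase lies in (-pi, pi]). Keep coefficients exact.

The scalar part of R is - \frac{\sqrt{3}}{2}, which fixes the principal-branch rotor phase; the unit plane is then the bivector part divided by the sine of that phase, and L is that plane scaled by the phase.
Concretely: cos(phase) = - \frac{\sqrt{3}}{2} gives phase = ±\frac{5 \pi}{6}, and since phase/sin(phase) is even the sign is immaterial: L = (phase/sin(phase)) * <R>_2 = (\frac{5 \pi}{3}) * <R>_2.
Answer: \frac{2100 \pi}{6289} e_{12} + \frac{2250 \pi}{6289} e_{13} + \frac{6445 \pi}{37734} e_{23} + \frac{2800 \pi}{6289} e_{24} + \frac{3000 \pi}{6289} e_{34}


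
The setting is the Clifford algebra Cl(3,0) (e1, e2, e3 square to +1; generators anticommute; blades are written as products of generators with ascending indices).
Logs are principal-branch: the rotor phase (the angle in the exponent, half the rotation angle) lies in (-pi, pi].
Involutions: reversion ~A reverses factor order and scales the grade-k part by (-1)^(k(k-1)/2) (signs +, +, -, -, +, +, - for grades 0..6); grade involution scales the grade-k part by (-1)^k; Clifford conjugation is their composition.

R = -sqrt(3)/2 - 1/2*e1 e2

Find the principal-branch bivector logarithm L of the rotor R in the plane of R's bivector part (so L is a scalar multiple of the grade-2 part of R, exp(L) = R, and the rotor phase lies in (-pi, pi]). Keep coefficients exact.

The scalar part of R is -sqrt(3)/2, and that scalar determines the rotor phase on the principal branch; recovering the unit plane as bivector-part over sine of the phase gives L = phase * plane.
Concretely: cos(phase) = -sqrt(3)/2 gives phase = ±5*pi/6, and since phase/sin(phase) is even the sign is immaterial: L = (phase/sin(phase)) * <R>_2 = (5*pi/3) * <R>_2.
Answer: -5*pi/6*e1 e2


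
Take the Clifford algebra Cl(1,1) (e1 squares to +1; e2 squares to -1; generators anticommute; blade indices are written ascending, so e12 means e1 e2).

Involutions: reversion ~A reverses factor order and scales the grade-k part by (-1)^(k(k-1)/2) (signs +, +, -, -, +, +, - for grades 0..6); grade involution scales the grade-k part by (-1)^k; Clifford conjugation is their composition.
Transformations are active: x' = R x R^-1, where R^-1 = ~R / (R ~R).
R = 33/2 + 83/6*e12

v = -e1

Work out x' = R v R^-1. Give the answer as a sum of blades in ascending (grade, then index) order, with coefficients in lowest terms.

~R = 33/2 - 83/6*e12, and R ~R = 728/9, so R^-1 = ~R / (728/9).
R v = -33/2*e1 + 83/6*e2
Answer: -8345/1456*e1 + 8217/1456*e2


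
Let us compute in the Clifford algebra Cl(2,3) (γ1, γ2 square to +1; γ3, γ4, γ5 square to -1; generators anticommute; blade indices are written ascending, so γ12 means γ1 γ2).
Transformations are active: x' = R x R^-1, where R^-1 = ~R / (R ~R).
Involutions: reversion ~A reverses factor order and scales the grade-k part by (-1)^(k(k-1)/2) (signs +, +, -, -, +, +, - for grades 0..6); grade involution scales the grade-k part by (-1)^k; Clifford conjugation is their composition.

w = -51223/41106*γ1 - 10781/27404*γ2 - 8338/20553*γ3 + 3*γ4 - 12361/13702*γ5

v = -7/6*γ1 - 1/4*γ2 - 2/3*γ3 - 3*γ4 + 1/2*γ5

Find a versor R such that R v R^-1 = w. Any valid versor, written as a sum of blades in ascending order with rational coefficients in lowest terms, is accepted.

Key observation: q(v) = q(w) = -397/48 (sandwiches preserve the norm), so R = v + w = -16530/6851*γ1 - 4408/6851*γ2 - 22040/20553*γ3 - 2755/6851*γ5 works whenever it is invertible — the component of v along it is kept and (v - w)/2 reverses, sending v to w.
Answer: -16530/6851*γ1 - 4408/6851*γ2 - 22040/20553*γ3 - 2755/6851*γ5


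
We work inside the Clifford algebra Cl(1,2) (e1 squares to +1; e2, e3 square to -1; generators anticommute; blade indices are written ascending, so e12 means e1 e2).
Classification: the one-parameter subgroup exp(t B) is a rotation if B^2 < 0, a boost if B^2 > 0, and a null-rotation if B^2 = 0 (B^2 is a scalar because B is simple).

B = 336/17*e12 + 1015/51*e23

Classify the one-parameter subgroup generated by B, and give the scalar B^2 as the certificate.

B^2 term by term: the squares give (336/17)^2*(e12)^2 + (1015/51)^2*(e23)^2 = 112896/289*(+1) + 1030225/2601*(-1) = -49/9 (each basis 2-blade squares to minus the product of its generators' squares); cross terms between blades sharing an index anticommute and cancel. So B^2 = -49/9.
Answer: rotation, certificate B^2 = -49/9. One invariant decides it: the square -49/9 survives every conjugation, and its sign is exactly the classification.


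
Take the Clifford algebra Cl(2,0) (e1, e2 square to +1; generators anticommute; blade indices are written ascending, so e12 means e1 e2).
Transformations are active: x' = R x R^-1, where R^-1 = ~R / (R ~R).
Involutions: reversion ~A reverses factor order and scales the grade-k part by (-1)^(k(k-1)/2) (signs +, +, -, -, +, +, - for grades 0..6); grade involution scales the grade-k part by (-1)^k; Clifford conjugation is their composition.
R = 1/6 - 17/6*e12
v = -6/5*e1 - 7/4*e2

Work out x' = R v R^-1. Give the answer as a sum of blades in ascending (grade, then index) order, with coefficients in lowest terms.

~R = 1/6 + 17/6*e12, and R ~R = 145/18, so R^-1 = ~R / (145/18).
R v = 571/120*e1 - 443/120*e2
Answer: 4051/2900*e1 + 1158/725*e2


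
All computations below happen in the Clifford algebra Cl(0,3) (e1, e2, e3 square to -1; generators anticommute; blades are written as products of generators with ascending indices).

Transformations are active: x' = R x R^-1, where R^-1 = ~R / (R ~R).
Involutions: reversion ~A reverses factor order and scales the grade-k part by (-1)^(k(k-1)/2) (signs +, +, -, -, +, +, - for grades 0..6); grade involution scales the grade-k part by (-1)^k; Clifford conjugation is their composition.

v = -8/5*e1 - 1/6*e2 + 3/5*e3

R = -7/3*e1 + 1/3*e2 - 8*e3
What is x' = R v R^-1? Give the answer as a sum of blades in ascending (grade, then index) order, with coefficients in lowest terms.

~R = -7/3*e1 + 1/3*e2 - 8*e3, and R ~R = -626/9, so R^-1 = ~R / (-626/9).
R v = 101/90 + 83/90*e1 e2 - 71/5*e1 e3 - 17/15*e2 e3
Answer: 15731/9390*e1 + 244/1565*e2 - 107/313*e3


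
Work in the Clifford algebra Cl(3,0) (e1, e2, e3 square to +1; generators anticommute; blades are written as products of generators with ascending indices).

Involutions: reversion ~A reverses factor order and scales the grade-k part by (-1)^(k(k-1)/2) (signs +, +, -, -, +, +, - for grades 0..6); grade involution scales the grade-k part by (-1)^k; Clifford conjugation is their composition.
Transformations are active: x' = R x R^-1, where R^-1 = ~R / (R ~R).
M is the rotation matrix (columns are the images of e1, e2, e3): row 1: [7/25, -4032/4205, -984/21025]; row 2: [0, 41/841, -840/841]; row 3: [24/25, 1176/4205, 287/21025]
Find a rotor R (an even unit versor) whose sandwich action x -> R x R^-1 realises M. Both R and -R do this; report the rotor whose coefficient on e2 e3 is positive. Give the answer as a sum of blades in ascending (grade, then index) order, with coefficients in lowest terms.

Method: write R = a + b12*e1 e2 + b13*e1 e3 + b23*e2 e3 with a^2 + b12^2 + b13^2 + b23^2 = 1 (so R^-1 = ~R). Expanding the columns R e_j ~R gives tr M = 4a^2 - 1 and, from the antisymmetric part, M21 - M12 = -4a*b12, M13 - M31 = 4a*b13, M32 - M23 = -4a*b23.
Here tr M = 7199/21025, so a^2 = (1 + tr M)/4 = 7056/21025 and a = ±84/145. Taking a = 84/145: M21 - M12 = 4032/4205, M13 - M31 = -21168/21025, M32 - M23 = 5376/4205, giving b12 = -12/29, b13 = -63/145, b23 = -16/29, i.e. R = 84/145 - 12/29*e1 e2 - 63/145*e1 e3 - 16/29*e2 e3.
Its e2 e3 coefficient is negative, so report the other preimage -R.
Answer: -84/145 + 12/29*e1 e2 + 63/145*e1 e3 + 16/29*e2 e3. Key observation: the double cover Spin(3) -> SO(3) sends R and -R to the same matrix (trace 7199/21025 here), so the stated sign of the e2 e3 coefficient is what selects one sheet.


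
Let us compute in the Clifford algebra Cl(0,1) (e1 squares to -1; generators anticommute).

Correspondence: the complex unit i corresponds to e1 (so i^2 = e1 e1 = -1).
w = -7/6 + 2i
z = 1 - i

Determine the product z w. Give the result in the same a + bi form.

In blades: z = 1 - e1, w = -7/6 + 2*e1.
Distribute z over w term by term (generator squares from the signature, products reordered to ascending indices): (1)*w = -7/6 + 2*e1; (-e1)*w = 2 + 7/6*e1.
Sum: 5/6 + 19/6*e1; translating back through the correspondence:
Answer: 5/6 + 19/6*i


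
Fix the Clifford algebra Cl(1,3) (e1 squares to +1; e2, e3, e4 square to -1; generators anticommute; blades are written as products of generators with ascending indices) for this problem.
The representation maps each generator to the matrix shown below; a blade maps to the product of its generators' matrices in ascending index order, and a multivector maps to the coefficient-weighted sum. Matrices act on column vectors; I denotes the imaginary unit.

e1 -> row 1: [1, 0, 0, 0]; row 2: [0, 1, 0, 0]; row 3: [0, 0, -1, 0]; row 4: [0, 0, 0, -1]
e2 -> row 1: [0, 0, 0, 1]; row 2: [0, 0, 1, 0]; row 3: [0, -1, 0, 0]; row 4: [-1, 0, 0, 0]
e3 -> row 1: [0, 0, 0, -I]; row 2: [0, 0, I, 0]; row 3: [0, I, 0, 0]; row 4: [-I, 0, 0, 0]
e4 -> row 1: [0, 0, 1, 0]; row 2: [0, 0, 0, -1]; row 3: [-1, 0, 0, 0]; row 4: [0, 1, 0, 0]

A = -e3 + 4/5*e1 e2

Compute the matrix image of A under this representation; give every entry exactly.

Bivector images (products of the table entries): rho(e1 e2) = rho(e1)rho(e2) = row 1: [0, 0, 0, 1]; row 2: [0, 0, 1, 0]; row 3: [0, 1, 0, 0]; row 4: [1, 0, 0, 0].
M = (-1)*rho(e3) + (4/5)*rho(e1 e2), summed entrywise:
Answer: row 1: [0, 0, 0, 4/5 + I]; row 2: [0, 0, 4/5 - I, 0]; row 3: [0, 4/5 - I, 0, 0]; row 4: [4/5 + I, 0, 0, 0]


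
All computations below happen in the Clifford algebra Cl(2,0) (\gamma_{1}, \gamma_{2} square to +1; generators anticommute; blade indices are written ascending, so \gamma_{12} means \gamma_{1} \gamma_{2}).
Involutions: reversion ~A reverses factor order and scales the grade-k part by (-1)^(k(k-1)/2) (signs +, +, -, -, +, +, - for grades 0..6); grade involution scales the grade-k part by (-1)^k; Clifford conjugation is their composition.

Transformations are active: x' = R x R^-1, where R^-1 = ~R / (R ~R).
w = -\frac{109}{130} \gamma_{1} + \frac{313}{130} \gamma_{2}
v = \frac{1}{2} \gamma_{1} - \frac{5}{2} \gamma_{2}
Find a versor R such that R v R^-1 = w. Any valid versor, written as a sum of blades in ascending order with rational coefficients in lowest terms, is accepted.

R = v + w = -\frac{22}{65} \gamma_{1} - \frac{6}{65} \gamma_{2} works: the equal norms (\frac{13}{2}) guarantee its sandwich swaps v into w.
Answer: -\frac{22}{65} \gamma_{1} - \frac{6}{65} \gamma_{2}


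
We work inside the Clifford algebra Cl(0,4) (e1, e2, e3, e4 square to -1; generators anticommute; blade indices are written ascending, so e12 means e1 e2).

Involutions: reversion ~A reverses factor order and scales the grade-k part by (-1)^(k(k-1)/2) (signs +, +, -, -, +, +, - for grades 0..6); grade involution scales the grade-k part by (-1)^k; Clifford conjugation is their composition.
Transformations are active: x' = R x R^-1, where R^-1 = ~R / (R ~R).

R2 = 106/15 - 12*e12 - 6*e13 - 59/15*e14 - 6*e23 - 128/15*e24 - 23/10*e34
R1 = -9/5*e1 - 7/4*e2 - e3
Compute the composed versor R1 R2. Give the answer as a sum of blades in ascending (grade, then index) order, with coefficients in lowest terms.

Distribute over the terms of R1 (each basis-blade product reordered to ascending indices, repeated generators contracted through their squares):
(-9/5*e1) R2 = -318/25*e1 - 108/5*e2 - 54/5*e3 - 177/25*e4 + 54/5*e123 + 384/25*e124 + 207/50*e134
(-7/4*e2) R2 = 21*e1 - 371/30*e2 - 21/2*e3 - 224/15*e4 - 21/2*e123 - 413/60*e124 + 161/40*e234
(-e3) R2 = 6*e1 + 6*e2 - 106/15*e3 - 23/10*e4 + 12*e123 - 59/15*e134 - 128/15*e234
Summing the partial products and collecting blades:
Answer: 357/25*e1 - 839/30*e2 - 851/30*e3 - 3647/150*e4 + 123/10*e123 + 2543/300*e124 + 31/150*e134 - 541/120*e234


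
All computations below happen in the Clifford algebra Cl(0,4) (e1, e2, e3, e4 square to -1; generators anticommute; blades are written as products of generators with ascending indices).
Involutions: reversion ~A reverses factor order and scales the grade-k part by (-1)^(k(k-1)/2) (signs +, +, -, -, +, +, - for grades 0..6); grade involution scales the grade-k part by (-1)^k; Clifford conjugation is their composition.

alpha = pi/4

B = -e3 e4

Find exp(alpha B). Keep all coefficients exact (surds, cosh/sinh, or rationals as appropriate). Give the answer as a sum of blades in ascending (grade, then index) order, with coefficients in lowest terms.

B^2 = (-1)^2*(e3 e4)^2 = 1*(-1) = -1 (a basis 2-blade squares to minus the product of its generators' squares).
B^2 = -1 — the negative square puts this in the circular regime; l = 1, alpha*l = pi/4, so exp(alpha B) = cos(pi/4) + (sin(pi/4)/1)*B = sqrt(2)/2 + (sqrt(2)/2)*B.
Answer: sqrt(2)/2 - sqrt(2)/2*e3 e4


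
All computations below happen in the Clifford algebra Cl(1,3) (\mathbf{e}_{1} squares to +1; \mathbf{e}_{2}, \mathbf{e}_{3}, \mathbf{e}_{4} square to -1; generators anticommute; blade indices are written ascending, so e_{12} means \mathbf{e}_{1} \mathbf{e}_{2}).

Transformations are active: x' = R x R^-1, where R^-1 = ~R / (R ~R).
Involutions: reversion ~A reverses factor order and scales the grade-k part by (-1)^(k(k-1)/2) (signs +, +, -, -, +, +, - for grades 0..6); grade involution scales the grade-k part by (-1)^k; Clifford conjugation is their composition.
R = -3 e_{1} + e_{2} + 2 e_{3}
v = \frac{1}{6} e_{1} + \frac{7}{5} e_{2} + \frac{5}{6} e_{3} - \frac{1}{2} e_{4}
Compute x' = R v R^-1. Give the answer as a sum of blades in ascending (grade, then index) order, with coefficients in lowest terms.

~R = -3 e_{1} + e_{2} + 2 e_{3}, and R ~R = 4, so R^-1 = ~R / (4).
R v = -\frac{107}{30} - \frac{131}{30} e_{12} - \frac{17}{6} e_{13} + \frac{3}{2} e_{14} - \frac{59}{30} e_{23} - \frac{1}{2} e_{24} - e_{34}
Answer: \frac{311}{60} e_{1} - \frac{191}{60} e_{2} - \frac{22}{5} e_{3} + \frac{1}{2} e_{4}


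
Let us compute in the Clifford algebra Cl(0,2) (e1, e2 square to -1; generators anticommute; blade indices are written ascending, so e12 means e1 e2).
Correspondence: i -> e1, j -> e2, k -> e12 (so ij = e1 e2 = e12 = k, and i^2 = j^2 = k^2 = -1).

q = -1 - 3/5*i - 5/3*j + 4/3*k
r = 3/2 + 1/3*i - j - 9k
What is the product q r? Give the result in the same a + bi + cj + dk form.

In blades: q = -1 - 3/5*e1 - 5/3*e2 + 4/3*e12, r = 3/2 + 1/3*e1 - e2 - 9*e12.
Distribute q over r term by term (generator squares from the signature, products reordered to ascending indices): (-1)*r = -3/2 - 1/3*e1 + e2 + 9*e12; (-3/5*e1)*r = 1/5 - 9/10*e1 - 27/5*e2 + 3/5*e12; (-5/3*e2)*r = -5/3 + 15*e1 - 5/2*e2 + 5/9*e12; (4/3*e12)*r = 12 + 4/3*e1 + 4/9*e2 + 2*e12.
Sum: 271/30 + 151/10*e1 - 581/90*e2 + 547/45*e12; translating back through the correspondence:
Answer: 271/30 + 151/10*i - 581/90*j + 547/45*k


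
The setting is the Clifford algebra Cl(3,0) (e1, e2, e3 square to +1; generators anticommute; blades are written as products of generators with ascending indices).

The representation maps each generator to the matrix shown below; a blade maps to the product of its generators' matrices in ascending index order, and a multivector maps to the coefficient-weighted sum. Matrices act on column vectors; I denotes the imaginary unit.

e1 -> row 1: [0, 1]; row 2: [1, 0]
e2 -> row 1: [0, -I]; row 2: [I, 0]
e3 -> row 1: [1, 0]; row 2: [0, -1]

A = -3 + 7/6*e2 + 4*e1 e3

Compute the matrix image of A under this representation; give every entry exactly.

Bivector images (products of the table entries): rho(e1 e3) = rho(e1)rho(e3) = row 1: [0, -1]; row 2: [1, 0].
M = (-3)*1 + (7/6)*rho(e2) + (4)*rho(e1 e3), summed entrywise (1 is the identity matrix):
Answer: row 1: [-3, -4 - 7*I/6]; row 2: [4 + 7*I/6, -3]


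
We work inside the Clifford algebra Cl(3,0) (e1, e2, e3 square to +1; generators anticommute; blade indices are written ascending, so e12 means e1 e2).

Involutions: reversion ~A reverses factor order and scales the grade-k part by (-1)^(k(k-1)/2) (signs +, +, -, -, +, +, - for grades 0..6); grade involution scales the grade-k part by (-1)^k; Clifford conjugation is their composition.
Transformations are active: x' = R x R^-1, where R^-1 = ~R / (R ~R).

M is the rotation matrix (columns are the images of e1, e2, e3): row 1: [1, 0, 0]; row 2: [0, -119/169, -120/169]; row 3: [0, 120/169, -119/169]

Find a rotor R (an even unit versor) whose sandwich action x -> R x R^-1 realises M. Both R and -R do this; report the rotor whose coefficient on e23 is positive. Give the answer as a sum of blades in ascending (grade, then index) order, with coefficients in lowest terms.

Method: write R = a + b12*e12 + b13*e13 + b23*e23 with a^2 + b12^2 + b13^2 + b23^2 = 1 (so R^-1 = ~R). Expanding the columns R e_j ~R gives tr M = 4a^2 - 1 and, from the antisymmetric part, M21 - M12 = -4a*b12, M13 - M31 = 4a*b13, M32 - M23 = -4a*b23.
Here tr M = -69/169, so a^2 = (1 + tr M)/4 = 25/169 and a = ±5/13. Taking a = 5/13: M21 - M12 = 0, M13 - M31 = 0, M32 - M23 = 240/169, giving b12 = 0, b13 = 0, b23 = -12/13, i.e. R = 5/13 - 12/13*e23.
Its e23 coefficient is negative, so report the other preimage -R.
Answer: -5/13 + 12/13*e23. Sheet selection: the two-to-one cover makes ±R indistinguishable at the matrix level (trace -69/169), so uniqueness comes from the required sign on e23.


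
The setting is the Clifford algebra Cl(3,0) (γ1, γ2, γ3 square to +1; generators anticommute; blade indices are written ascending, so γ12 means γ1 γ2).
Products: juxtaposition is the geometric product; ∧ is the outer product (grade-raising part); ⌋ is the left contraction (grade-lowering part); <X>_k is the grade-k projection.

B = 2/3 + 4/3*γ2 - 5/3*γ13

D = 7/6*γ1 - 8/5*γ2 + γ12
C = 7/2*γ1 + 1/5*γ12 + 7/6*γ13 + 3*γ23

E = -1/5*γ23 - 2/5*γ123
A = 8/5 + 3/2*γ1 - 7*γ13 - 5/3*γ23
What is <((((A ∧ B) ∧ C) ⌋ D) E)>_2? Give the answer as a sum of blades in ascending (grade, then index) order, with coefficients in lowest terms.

step 1: 16/15 + γ1 + 32/15*γ2 + 2*γ12 - 22/3*γ13 - 10/9*γ23 + 28/3*γ123
step 2: 56/15*γ1 - 544/75*γ12 + 56/45*γ13 + 16/5*γ23 - 152/45*γ123
step 3: 2612/225 + 56/15*γ2
step 4: -56/75*γ3 + 112/75*γ13 - 2612/1125*γ23 - 5224/1125*γ123
step 5: 112/75*γ13 - 2612/1125*γ23
Answer: 112/75*γ13 - 2612/1125*γ23


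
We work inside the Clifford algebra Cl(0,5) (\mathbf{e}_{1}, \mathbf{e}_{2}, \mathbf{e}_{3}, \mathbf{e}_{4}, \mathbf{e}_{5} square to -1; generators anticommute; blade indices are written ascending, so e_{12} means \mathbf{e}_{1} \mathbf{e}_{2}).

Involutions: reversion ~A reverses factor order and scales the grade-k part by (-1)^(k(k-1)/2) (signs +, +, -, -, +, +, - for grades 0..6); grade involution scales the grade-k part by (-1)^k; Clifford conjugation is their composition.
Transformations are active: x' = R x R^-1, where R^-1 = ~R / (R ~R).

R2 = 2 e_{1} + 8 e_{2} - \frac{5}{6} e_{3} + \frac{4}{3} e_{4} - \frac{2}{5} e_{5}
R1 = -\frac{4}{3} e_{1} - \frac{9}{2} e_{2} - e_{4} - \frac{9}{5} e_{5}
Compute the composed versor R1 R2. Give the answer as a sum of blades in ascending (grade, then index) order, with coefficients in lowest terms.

Distribute over the terms of R1 (each basis-blade product reordered to ascending indices, repeated generators contracted through their squares):
(-\frac{4}{3} e_{1}) R2 = \frac{8}{3} - \frac{32}{3} e_{12} + \frac{10}{9} e_{13} - \frac{16}{9} e_{14} + \frac{8}{15} e_{15}
(-\frac{9}{2} e_{2}) R2 = 36 + 9 e_{12} + \frac{15}{4} e_{23} - 6 e_{24} + \frac{9}{5} e_{25}
(-e_{4}) R2 = \frac{4}{3} + 2 e_{14} + 8 e_{24} - \frac{5}{6} e_{34} + \frac{2}{5} e_{45}
(-\frac{9}{5} e_{5}) R2 = -\frac{18}{25} + \frac{18}{5} e_{15} + \frac{72}{5} e_{25} - \frac{3}{2} e_{35} + \frac{12}{5} e_{45}
Summing the partial products and collecting blades:
Answer: \frac{982}{25} - \frac{5}{3} e_{12} + \frac{10}{9} e_{13} + \frac{2}{9} e_{14} + \frac{62}{15} e_{15} + \frac{15}{4} e_{23} + 2 e_{24} + \frac{81}{5} e_{25} - \frac{5}{6} e_{34} - \frac{3}{2} e_{35} + \frac{14}{5} e_{45}


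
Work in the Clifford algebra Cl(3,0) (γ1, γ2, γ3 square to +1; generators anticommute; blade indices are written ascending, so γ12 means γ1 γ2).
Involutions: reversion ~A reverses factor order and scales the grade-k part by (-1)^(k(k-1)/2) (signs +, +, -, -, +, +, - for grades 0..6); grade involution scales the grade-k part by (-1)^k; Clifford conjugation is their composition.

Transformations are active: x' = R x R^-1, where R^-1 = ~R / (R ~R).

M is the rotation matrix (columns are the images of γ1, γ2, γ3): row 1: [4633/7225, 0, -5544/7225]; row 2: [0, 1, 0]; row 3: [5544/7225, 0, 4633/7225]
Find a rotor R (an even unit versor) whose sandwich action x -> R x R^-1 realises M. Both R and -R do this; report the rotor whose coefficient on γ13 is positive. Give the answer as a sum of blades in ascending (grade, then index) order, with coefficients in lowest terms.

Method: write R = a + b12*γ12 + b13*γ13 + b23*γ23 with a^2 + b12^2 + b13^2 + b23^2 = 1 (so R^-1 = ~R). Expanding the columns R e_j ~R gives tr M = 4a^2 - 1 and, from the antisymmetric part, M21 - M12 = -4a*b12, M13 - M31 = 4a*b13, M32 - M23 = -4a*b23.
Here tr M = 16491/7225, so a^2 = (1 + tr M)/4 = 5929/7225 and a = ±77/85. Taking a = 77/85: M21 - M12 = 0, M13 - M31 = -11088/7225, M32 - M23 = 0, giving b12 = 0, b13 = -36/85, b23 = 0, i.e. R = 77/85 - 36/85*γ13.
Its γ13 coefficient is negative, so report the other preimage -R.
Answer: -77/85 + 36/85*γ13. Key observation: the double cover Spin(3) -> SO(3) sends R and -R to the same matrix (trace 16491/7225 here), so the stated sign of the γ13 coefficient is what selects one sheet.


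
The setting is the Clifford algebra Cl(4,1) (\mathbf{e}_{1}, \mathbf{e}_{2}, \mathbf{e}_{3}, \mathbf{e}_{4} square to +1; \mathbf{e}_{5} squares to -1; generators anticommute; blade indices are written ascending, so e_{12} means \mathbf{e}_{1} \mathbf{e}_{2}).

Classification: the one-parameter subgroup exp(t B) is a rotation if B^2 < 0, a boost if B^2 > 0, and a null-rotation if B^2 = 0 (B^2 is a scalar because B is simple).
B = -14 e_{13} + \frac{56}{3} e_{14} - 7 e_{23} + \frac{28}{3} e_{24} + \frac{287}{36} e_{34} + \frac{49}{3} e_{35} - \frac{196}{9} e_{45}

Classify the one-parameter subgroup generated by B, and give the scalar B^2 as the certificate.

B^2 term by term: the squares give (-14)^2*(e_{13})^2 + (\frac{56}{3})^2*(e_{14})^2 + (-7)^2*(e_{23})^2 + (\frac{28}{3})^2*(e_{24})^2 + (\frac{287}{36})^2*(e_{34})^2 + (\frac{49}{3})^2*(e_{35})^2 + (-\frac{196}{9})^2*(e_{45})^2 = 196*(-1) + \frac{3136}{9}*(-1) + 49*(-1) + \frac{784}{9}*(-1) + \frac{82369}{1296}*(-1) + \frac{2401}{9}*(+1) + \frac{38416}{81}*(+1) = -\frac{49}{16} (each basis 2-blade squares to minus the product of its generators' squares); cross terms between blades sharing an index anticommute and cancel; the commuting (index-disjoint) pairs give grade-4 terms 2*c*c'*(blade product), which cancel blade by blade — e_{1234}: \frac{784}{3} - \frac{784}{3} = 0; e_{1345}: \frac{5488}{9} - \frac{5488}{9} = 0; e_{2345}: \frac{2744}{9} - \frac{2744}{9} = 0 — confirming B is simple. So B^2 = -\frac{49}{16}.
Answer: rotation, certificate B^2 = -\frac{49}{16}. No conjugation can change B^2 = -\frac{49}{16}; the sign gives the class.


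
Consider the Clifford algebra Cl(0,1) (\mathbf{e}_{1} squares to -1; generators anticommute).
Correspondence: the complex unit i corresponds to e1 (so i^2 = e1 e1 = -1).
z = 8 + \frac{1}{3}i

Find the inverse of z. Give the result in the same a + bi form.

In blades: z = 8 + \frac{1}{3} e_{1}.
With qbar = 8 - \frac{1}{3} e_{1} (scalar fixed, mapped units negated), z qbar = \frac{577}{9} (the sum of squared coefficients), so z^-1 = qbar / (\frac{577}{9}) = \frac{72}{577} - \frac{3}{577} e_{1}; translating back:
Answer: \frac{72}{577} - \frac{3}{577}i


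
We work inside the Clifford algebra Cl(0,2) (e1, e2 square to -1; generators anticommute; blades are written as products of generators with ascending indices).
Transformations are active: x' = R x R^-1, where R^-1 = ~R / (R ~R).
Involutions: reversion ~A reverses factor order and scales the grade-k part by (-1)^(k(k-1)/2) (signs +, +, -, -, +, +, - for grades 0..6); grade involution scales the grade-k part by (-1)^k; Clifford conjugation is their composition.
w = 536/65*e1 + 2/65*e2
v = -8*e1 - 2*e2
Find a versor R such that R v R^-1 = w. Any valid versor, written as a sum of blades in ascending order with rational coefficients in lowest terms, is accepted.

A norm check does it: q(v) = q(w) = -68, hence R = v + w = 16/65*e1 - 128/65*e2 realises the map — parallel part kept, (v - w)/2 negated, v carried to w.
Answer: 16/65*e1 - 128/65*e2


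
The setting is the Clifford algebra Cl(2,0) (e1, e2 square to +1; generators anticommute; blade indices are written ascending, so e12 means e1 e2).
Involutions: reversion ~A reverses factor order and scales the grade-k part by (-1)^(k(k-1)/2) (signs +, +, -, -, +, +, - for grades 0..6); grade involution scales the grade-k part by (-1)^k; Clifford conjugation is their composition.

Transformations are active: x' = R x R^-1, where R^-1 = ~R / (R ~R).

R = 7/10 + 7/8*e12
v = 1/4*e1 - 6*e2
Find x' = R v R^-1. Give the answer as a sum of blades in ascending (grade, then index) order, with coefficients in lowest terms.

~R = 7/10 - 7/8*e12, and R ~R = 2009/1600, so R^-1 = ~R / (2009/1600).
R v = -203/40*e1 - 707/160*e2
Answer: -969/164*e1 + 44/41*e2


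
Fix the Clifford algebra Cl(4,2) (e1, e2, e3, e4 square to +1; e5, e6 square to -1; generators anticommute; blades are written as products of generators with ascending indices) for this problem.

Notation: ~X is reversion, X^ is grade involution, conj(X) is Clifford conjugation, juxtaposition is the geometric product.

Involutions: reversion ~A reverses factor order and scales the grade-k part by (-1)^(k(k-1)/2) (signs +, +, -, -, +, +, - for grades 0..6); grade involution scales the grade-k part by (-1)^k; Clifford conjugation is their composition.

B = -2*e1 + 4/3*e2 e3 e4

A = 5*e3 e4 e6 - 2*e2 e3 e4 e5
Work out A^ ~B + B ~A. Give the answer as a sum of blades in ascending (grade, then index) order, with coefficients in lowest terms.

first term: 8/3*e5 + 20/3*e2 e6 - 10*e1 e3 e4 e6 + 4*e1 e2 e3 e4 e5
second term: 8/3*e5 + 20/3*e2 e6 + 10*e1 e3 e4 e6 + 4*e1 e2 e3 e4 e5
Answer: 16/3*e5 + 40/3*e2 e6 + 8*e1 e2 e3 e4 e5


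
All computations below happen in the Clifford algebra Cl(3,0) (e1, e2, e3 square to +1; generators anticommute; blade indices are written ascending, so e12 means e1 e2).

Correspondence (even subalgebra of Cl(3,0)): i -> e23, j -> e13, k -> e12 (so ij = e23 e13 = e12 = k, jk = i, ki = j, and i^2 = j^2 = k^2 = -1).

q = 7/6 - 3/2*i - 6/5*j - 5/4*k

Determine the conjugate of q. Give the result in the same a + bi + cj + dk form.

In blades: q = 7/6 - 5/4*e12 - 6/5*e13 - 3/2*e23.
Quaternion conjugation is reversion on the even subalgebra: the scalar is fixed and every grade-2 blade flips sign, giving 7/6 + 5/4*e12 + 6/5*e13 + 3/2*e23; translating back:
Answer: 7/6 + 3/2*i + 6/5*j + 5/4*k


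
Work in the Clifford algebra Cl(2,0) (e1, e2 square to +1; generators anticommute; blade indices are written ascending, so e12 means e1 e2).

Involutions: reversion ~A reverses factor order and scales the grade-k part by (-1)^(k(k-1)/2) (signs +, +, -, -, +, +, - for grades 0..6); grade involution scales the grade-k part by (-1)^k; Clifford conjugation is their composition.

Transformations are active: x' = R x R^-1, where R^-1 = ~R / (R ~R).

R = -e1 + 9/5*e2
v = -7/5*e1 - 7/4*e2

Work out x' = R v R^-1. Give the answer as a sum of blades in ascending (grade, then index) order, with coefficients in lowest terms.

~R = -e1 + 9/5*e2, and R ~R = 106/25, so R^-1 = ~R / (106/25).
R v = -7/4 + 427/100*e12
Answer: 2359/1060*e1 + 14/53*e2


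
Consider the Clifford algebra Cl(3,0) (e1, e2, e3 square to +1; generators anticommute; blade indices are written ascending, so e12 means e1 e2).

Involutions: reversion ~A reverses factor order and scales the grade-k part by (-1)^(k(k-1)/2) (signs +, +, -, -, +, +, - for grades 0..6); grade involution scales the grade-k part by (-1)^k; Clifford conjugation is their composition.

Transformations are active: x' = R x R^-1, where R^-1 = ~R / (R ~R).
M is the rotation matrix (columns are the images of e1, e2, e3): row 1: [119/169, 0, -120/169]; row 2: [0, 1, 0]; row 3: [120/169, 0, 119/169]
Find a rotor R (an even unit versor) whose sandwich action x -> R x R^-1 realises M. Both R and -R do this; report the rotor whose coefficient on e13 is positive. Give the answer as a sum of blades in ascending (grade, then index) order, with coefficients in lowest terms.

Method: write R = a + b12*e12 + b13*e13 + b23*e23 with a^2 + b12^2 + b13^2 + b23^2 = 1 (so R^-1 = ~R). Expanding the columns R e_j ~R gives tr M = 4a^2 - 1 and, from the antisymmetric part, M21 - M12 = -4a*b12, M13 - M31 = 4a*b13, M32 - M23 = -4a*b23.
Here tr M = 407/169, so a^2 = (1 + tr M)/4 = 144/169 and a = ±12/13. Taking a = 12/13: M21 - M12 = 0, M13 - M31 = -240/169, M32 - M23 = 0, giving b12 = 0, b13 = -5/13, b23 = 0, i.e. R = 12/13 - 5/13*e13.
Its e13 coefficient is negative, so report the other preimage -R.
Answer: -12/13 + 5/13*e13. Key observation: the double cover Spin(3) -> SO(3) sends R and -R to the same matrix (trace 407/169 here), so the stated sign of the e13 coefficient is what selects one sheet.


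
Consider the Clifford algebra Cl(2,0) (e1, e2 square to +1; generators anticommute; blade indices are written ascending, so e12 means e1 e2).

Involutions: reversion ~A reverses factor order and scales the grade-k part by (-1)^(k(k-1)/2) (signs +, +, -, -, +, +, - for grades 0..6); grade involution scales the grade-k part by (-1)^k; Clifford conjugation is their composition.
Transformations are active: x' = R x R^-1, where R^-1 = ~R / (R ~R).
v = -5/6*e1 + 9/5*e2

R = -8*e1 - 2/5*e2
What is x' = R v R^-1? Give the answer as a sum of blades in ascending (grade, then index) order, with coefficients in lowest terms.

~R = -8*e1 - 2/5*e2, and R ~R = 1604/25, so R^-1 = ~R / (1604/25).
R v = 446/75 - 221/15*e12
Answer: -521/802*e1 - 11273/6015*e2


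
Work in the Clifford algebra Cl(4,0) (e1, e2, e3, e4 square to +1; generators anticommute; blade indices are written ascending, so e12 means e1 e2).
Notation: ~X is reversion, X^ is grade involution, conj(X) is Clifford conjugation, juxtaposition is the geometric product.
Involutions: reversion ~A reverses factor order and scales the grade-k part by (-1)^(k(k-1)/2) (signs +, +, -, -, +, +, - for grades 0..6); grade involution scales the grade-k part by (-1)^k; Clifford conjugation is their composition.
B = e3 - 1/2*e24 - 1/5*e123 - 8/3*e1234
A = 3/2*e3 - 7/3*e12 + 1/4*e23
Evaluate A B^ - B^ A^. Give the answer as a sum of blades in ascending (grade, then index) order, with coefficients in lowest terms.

first term: -3/2 - 1/20*e1 - 1/4*e2 + 7/15*e3 + 3/10*e12 + 11/6*e14 - 439/72*e34 + 7/3*e123 - 4*e124 + 3/4*e234
second term: 3/2 - 1/20*e1 + 1/4*e2 + 7/15*e3 - 3/10*e12 - 1/2*e14 - 457/72*e34 + 7/3*e123 - 4*e124 - 3/4*e234
Answer: -3 - 1/2*e2 + 3/5*e12 + 7/3*e14 + 1/4*e34 + 3/2*e234


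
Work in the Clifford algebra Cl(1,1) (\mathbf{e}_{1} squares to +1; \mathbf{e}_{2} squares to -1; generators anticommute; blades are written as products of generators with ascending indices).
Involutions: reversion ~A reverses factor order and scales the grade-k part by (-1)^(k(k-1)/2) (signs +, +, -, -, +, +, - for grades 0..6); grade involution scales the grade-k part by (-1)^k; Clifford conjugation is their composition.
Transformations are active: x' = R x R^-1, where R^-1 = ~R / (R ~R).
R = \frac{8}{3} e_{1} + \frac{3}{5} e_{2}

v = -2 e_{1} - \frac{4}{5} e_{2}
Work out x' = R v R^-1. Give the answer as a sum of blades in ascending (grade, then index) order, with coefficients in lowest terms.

~R = \frac{8}{3} e_{1} + \frac{3}{5} e_{2}, and R ~R = \frac{1519}{225}, so R^-1 = ~R / (\frac{1519}{225}).
R v = -\frac{364}{75} - \frac{14}{15} e_{1} e_{2}
Answer: -\frac{398}{217} e_{1} - \frac{68}{1085} e_{2}


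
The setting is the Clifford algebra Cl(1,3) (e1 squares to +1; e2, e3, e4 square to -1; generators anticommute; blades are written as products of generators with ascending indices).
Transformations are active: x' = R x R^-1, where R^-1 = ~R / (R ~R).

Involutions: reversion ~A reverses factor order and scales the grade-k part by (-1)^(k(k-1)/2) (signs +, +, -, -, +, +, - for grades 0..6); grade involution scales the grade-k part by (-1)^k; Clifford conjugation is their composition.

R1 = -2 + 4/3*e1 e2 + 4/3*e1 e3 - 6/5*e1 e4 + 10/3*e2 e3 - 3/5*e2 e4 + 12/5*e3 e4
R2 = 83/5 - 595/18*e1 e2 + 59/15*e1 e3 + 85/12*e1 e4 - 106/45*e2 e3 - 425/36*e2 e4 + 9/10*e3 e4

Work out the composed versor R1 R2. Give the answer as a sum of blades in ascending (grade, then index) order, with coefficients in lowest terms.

Distribute over the grade parts of R1 (each basis-blade product reordered to ascending indices, repeated generators contracted through their squares):
<R1>_0 (= -2) R2 = -166/5 + 595/9*e1 e2 - 118/15*e1 e3 - 85/6*e1 e4 + 212/45*e2 e3 + 425/18*e2 e4 - 9/5*e3 e4
<R1>_2 (= 4/3*e1 e2 + 4/3*e1 e3 - 6/5*e1 e4 + 10/3*e2 e3 - 3/5*e2 e4 + 12/5*e3 e4) R2 = -43849/900 + 13121/540*e1 e2 - 23173/225*e1 e3 + 32257/1350*e1 e4 + 45641/1350*e2 e3 + 2612/225*e2 e4 - 20371/1350*e3 e4 - 45353/1350*e1 e2 e3 e4
Summing the partial products and collecting blades:
Answer: -73729/900 + 48821/540*e1 e2 - 24943/225*e1 e3 + 6566/675*e1 e4 + 52001/1350*e2 e3 + 1761/50*e2 e4 - 22801/1350*e3 e4 - 45353/1350*e1 e2 e3 e4


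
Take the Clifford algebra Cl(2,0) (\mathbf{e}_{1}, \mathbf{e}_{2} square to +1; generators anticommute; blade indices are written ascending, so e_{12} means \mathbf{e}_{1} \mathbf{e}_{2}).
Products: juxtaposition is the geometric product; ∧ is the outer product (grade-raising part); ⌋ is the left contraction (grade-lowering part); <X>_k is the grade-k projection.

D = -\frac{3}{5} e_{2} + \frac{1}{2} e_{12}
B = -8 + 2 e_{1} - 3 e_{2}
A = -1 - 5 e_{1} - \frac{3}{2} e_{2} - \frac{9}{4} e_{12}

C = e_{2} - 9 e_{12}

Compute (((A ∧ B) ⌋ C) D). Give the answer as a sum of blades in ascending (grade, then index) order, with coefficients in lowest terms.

step 1: 8 + 38 e_{1} + 15 e_{2} + 36 e_{12}
step 2: 339 + 135 e_{1} - 334 e_{2} - 72 e_{12}
step 3: \frac{1182}{5} + \frac{1051}{5} e_{1} - \frac{1359}{10} e_{2} + \frac{177}{2} e_{12}
Answer: \frac{1182}{5} + \frac{1051}{5} e_{1} - \frac{1359}{10} e_{2} + \frac{177}{2} e_{12}
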